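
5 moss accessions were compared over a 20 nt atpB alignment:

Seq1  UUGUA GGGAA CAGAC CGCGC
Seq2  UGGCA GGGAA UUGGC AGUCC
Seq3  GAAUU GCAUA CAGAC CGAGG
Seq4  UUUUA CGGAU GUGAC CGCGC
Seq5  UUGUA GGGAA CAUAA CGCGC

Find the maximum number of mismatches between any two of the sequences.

15

Pairwise Hamming distances:
  Seq1 vs Seq2: 8
  Seq1 vs Seq3: 9
  Seq1 vs Seq4: 5
  Seq1 vs Seq5: 2
  Seq2 vs Seq3: 15
  Seq2 vs Seq4: 10
  Seq2 vs Seq5: 10
  Seq3 vs Seq4: 13
  Seq3 vs Seq5: 11
  Seq4 vs Seq5: 7
The largest is 15, between Seq2 and Seq3.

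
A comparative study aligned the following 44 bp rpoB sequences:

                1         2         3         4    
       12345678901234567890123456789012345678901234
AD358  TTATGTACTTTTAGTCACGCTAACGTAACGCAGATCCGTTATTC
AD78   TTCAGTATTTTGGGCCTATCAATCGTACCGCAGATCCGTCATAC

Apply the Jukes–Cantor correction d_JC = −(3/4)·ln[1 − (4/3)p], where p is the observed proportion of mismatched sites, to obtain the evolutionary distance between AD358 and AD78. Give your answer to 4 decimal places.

0.4141

Mismatches occur at site 3 (A/C), site 4 (T/A), site 8 (C/T), site 12 (T/G), site 13 (A/G), site 15 (T/C), site 17 (A/T), site 18 (C/A), site 19 (G/T), site 21 (T/A), site 23 (A/T), site 28 (A/C), site 40 (T/C), site 43 (T/A).
p = 14/44 = 0.318182.
d = −0.75 · ln(1 − (4/3)·0.318182) = −0.75 · ln(0.575757) = −0.75 · (-0.552070) = 0.4141.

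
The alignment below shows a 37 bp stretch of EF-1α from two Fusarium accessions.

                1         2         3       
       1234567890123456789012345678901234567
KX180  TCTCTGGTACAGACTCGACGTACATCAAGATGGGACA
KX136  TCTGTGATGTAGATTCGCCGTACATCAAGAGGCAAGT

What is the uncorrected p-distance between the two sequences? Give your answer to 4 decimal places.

0.2973

The sequences differ at positions 4 (C/G), 7 (G/A), 9 (A/G), 10 (C/T), 14 (C/T), 18 (A/C), 31 (T/G), 33 (G/C), 34 (G/A), 36 (C/G), 37 (A/T).
There are 11 differences over 37 sites, so p = 11/37 = 0.2973.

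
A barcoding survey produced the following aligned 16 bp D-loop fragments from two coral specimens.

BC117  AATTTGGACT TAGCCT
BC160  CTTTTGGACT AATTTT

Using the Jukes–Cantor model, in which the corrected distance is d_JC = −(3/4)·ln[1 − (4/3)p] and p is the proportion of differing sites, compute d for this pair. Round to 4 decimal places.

0.5199

Differing sites — 1:A/C; 2:A/T; 11:T/A; 13:G/T; 14:C/T; 15:C/T.
p = 6/16 = 0.375000.
d = −0.75 · ln(1 − (4/3)·0.375000) = −0.75 · ln(0.500000) = −0.75 · (-0.693147) = 0.5199.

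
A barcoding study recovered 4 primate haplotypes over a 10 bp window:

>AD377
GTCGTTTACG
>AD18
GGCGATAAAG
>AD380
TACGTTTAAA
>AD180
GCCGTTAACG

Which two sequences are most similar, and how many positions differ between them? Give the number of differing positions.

Pairwise Hamming distances:
  AD377 vs AD18: 4
  AD377 vs AD380: 4
  AD377 vs AD180: 2
  AD18 vs AD380: 5
  AD18 vs AD180: 3
  AD380 vs AD180: 5
The smallest is 2, between AD377 and AD180.

2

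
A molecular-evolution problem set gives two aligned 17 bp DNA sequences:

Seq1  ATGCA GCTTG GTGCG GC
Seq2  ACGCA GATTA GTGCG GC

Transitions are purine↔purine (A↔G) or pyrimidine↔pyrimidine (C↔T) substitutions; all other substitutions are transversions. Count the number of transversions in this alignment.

1

Differing sites — 2:T/C (Ti); 7:C/A (Tv); 10:G/A (Ti).
Of the 3 differences, 2 transitions and 1 transversion, so the answer is 1.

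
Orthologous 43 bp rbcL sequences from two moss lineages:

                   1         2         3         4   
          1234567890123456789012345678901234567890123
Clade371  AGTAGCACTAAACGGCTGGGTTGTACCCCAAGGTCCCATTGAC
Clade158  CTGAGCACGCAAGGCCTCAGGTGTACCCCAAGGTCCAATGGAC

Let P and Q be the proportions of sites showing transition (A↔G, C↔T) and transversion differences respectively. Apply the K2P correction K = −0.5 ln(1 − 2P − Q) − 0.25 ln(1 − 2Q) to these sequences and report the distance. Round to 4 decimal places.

The sequences differ at positions 1 (A/C, transversion), 2 (G/T, transversion), 3 (T/G, transversion), 9 (T/G, transversion), 10 (A/C, transversion), 13 (C/G, transversion), 15 (G/C, transversion), 18 (G/C, transversion), 19 (G/A, transition), 21 (T/G, transversion), 37 (C/A, transversion), 40 (T/G, transversion).
Of the 12 differences, 1 transition and 11 transversions over 43 sites: P = 1/43 = 0.023256, Q = 11/43 = 0.255814.
d = −0.5·ln(0.697674) − 0.25·ln(0.488372) = −0.5·(-0.360003) − 0.25·(-0.716678) = 0.3592.

0.3592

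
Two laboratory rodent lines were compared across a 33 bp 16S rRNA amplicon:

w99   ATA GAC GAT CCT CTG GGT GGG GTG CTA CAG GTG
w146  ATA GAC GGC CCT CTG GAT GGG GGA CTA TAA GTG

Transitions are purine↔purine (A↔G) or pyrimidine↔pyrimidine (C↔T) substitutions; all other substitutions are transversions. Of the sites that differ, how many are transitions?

Differing sites — 8:A/G (Ti); 9:T/C (Ti); 17:G/A (Ti); 23:T/G (Tv); 24:G/A (Ti); 28:C/T (Ti); 30:G/A (Ti).
Of the 7 differences, 6 transitions and 1 transversion, so the answer is 6.

6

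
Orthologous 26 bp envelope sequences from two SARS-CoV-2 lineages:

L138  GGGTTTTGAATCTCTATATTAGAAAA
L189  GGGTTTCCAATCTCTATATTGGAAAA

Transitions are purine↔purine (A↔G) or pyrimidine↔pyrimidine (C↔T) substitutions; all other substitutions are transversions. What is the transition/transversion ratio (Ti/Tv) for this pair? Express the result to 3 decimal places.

2.000

Differing sites — 7:T/C (Ti); 8:G/C (Tv); 21:A/G (Ti).
Of the 3 differences, 2 transitions and 1 transversion, so Ti/Tv = 2/1 = 2.000.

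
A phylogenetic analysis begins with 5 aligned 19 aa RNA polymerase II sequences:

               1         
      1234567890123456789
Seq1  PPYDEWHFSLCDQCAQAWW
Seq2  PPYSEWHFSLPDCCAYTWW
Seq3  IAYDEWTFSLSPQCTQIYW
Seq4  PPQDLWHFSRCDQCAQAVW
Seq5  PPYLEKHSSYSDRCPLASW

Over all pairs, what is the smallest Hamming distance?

4

Pairwise Hamming distances:
  Seq1 vs Seq2: 5
  Seq1 vs Seq3: 8
  Seq1 vs Seq4: 4
  Seq1 vs Seq5: 9
  Seq2 vs Seq3: 11
  Seq2 vs Seq4: 9
  Seq2 vs Seq5: 10
  Seq3 vs Seq4: 11
  Seq3 vs Seq5: 13
  Seq4 vs Seq5: 11
The smallest is 4, between Seq1 and Seq4.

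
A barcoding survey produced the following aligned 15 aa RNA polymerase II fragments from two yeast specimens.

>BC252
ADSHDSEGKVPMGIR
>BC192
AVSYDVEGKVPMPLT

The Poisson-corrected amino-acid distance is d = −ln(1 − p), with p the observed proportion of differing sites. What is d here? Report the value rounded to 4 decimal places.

0.5108

Mismatches occur at site 2 (D/V), site 4 (H/Y), site 6 (S/V), site 13 (G/P), site 14 (I/L), site 15 (R/T).
p = 6/15 = 0.400000.
d = −ln(1 − 0.400000) = −ln(0.600000) = 0.5108.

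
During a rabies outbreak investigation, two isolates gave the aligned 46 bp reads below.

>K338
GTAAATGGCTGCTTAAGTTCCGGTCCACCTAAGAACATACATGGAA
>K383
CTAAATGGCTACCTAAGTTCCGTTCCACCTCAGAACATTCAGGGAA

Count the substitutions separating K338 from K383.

7

Differing sites — 1:G/C; 11:G/A; 13:T/C; 23:G/T; 31:A/C; 39:A/T; 42:T/G.
That gives 7 mismatches out of 46 aligned sites, so the Hamming distance is 7.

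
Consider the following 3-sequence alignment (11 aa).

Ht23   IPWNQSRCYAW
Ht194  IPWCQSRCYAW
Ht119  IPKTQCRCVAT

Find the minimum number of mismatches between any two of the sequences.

Pairwise Hamming distances:
  Ht23 vs Ht194: 1
  Ht23 vs Ht119: 5
  Ht194 vs Ht119: 5
The smallest is 1, between Ht23 and Ht194.

1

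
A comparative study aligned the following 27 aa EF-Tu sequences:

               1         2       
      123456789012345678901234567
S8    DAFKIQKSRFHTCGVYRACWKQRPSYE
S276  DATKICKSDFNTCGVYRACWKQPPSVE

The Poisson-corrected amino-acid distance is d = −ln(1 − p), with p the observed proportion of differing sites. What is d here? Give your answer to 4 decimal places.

0.2513

The sequences differ at positions 3 (F/T), 6 (Q/C), 9 (R/D), 11 (H/N), 23 (R/P), 26 (Y/V).
p = 6/27 = 0.222222.
d = −ln(1 − 0.222222) = −ln(0.777778) = 0.2513.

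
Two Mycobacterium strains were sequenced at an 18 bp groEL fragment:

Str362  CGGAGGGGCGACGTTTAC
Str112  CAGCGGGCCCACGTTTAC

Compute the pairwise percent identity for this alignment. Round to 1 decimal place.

The sequences differ at positions 2 (G/A), 4 (A/C), 8 (G/C), 10 (G/C).
14 of the 18 sites match, so the percent identity is 14/18 × 100 = 77.8%.

77.8%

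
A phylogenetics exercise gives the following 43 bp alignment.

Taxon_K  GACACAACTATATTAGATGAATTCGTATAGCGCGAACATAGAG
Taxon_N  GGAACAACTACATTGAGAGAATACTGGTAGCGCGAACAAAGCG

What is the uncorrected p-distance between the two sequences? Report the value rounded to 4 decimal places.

0.3023

Mismatches occur at site 2 (A→G), site 3 (C→A), site 11 (T→C), site 15 (A→G), site 16 (G→A), site 17 (A→G), site 18 (T→A), site 23 (T→A), site 25 (G→T), site 26 (T→G), site 27 (A→G), site 39 (T→A), site 42 (A→C).
There are 13 differences over 43 sites, so p = 13/43 = 0.3023.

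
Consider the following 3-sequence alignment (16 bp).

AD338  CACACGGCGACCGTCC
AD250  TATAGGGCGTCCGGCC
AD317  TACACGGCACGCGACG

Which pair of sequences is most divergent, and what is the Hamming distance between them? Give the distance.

Pairwise Hamming distances:
  AD338 vs AD250: 5
  AD338 vs AD317: 6
  AD250 vs AD317: 7
The largest is 7, between AD250 and AD317.

7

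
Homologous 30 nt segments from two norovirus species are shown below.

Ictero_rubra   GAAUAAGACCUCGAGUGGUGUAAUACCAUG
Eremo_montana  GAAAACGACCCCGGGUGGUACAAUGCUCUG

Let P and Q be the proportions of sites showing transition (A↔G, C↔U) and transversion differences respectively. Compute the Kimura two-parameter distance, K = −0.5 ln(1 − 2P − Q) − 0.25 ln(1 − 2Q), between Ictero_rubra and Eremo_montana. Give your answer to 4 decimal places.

The sequences differ at positions 4 (U/A, transversion), 6 (A/C, transversion), 11 (U/C, transition), 14 (A/G, transition), 20 (G/A, transition), 21 (U/C, transition), 25 (A/G, transition), 27 (C/U, transition), 28 (A/C, transversion).
Of the 9 differences, 6 transitions and 3 transversions over 30 sites: P = 6/30 = 0.200000, Q = 3/30 = 0.100000.
d = −0.5·ln(0.500000) − 0.25·ln(0.800000) = −0.5·(-0.693147) − 0.25·(-0.223144) = 0.4024.

0.4024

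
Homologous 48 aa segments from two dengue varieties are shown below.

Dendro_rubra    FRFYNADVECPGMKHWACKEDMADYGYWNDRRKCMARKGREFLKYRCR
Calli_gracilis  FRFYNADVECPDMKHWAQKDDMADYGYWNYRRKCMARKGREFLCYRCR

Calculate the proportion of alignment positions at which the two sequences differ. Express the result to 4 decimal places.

Differing sites — 12:G/D; 18:C/Q; 20:E/D; 30:D/Y; 44:K/C.
There are 5 differences over 48 sites, so p = 5/48 = 0.1042.

0.1042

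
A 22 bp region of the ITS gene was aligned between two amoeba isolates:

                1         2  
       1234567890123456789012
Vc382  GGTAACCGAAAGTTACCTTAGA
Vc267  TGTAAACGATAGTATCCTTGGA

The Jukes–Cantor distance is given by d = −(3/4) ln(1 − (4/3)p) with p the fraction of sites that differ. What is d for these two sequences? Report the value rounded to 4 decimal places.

Mismatches occur at site 1 (G/T), site 6 (C/A), site 10 (A/T), site 14 (T/A), site 15 (A/T), site 20 (A/G).
p = 6/22 = 0.272727.
d = −0.75 · ln(1 − (4/3)·0.272727) = −0.75 · ln(0.636364) = −0.75 · (-0.451985) = 0.3390.

0.3390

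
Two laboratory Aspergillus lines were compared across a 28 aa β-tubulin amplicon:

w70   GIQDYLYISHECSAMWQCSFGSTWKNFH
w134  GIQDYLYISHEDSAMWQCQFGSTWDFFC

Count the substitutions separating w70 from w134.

5

Mismatches occur at site 12 (C/D), site 19 (S/Q), site 25 (K/D), site 26 (N/F), site 28 (H/C).
That gives 5 mismatches out of 28 aligned sites, so the Hamming distance is 5.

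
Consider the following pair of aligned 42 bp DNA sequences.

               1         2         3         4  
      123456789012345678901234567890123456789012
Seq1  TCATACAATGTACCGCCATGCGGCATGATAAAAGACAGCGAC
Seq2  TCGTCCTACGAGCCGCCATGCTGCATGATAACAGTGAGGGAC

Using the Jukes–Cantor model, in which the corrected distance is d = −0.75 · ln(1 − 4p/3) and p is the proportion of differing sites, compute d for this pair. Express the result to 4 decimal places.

Mismatches occur at site 3 (A→G), site 5 (A→C), site 7 (A→T), site 9 (T→C), site 11 (T→A), site 12 (A→G), site 22 (G→T), site 32 (A→C), site 35 (A→T), site 36 (C→G), site 39 (C→G).
p = 11/42 = 0.261905.
d = −0.75 · ln(1 − (4/3)·0.261905) = −0.75 · ln(0.650793) = −0.75 · (-0.429564) = 0.3222.

0.3222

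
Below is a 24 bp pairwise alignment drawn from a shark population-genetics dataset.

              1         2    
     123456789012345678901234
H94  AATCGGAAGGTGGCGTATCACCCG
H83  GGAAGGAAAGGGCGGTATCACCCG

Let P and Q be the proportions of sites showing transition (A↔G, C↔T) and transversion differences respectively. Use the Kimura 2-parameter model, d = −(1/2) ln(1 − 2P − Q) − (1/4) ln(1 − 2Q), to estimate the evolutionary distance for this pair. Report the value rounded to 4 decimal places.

The sequences differ at positions 1 (A/G, transition), 2 (A/G, transition), 3 (T/A, transversion), 4 (C/A, transversion), 9 (G/A, transition), 11 (T/G, transversion), 13 (G/C, transversion), 14 (C/G, transversion).
Of the 8 differences, 3 transitions and 5 transversions over 24 sites: P = 3/24 = 0.125000, Q = 5/24 = 0.208333.
d = −0.5·ln(0.541667) − 0.25·ln(0.583334) = −0.5·(-0.613104) − 0.25·(-0.538995) = 0.4413.

0.4413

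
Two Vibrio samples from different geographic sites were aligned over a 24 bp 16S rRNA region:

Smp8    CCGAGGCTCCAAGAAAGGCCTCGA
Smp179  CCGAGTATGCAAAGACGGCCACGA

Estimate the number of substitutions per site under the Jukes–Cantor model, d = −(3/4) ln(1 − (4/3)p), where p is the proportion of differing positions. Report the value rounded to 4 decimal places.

0.3694

The sequences differ at positions 6 (G/T), 7 (C/A), 9 (C/G), 13 (G/A), 14 (A/G), 16 (A/C), 21 (T/A).
p = 7/24 = 0.291667.
d = −0.75 · ln(1 − (4/3)·0.291667) = −0.75 · ln(0.611111) = −0.75 · (-0.492477) = 0.3694.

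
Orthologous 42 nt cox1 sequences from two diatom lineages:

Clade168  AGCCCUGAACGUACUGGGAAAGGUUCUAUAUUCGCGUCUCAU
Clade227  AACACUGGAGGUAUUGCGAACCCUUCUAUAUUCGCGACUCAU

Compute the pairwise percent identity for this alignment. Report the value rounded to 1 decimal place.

76.2%

The sequences differ at positions 2 (G/A), 4 (C/A), 8 (A/G), 10 (C/G), 14 (C/U), 17 (G/C), 21 (A/C), 22 (G/C), 23 (G/C), 37 (U/A).
32 of the 42 sites match, so the percent identity is 32/42 × 100 = 76.2%.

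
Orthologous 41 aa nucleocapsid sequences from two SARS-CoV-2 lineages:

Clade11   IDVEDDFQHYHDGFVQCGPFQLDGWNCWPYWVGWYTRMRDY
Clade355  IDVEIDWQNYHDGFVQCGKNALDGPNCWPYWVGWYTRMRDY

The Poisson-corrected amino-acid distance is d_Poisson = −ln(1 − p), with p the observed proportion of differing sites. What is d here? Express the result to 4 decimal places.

Mismatches occur at site 5 (D/I), site 7 (F/W), site 9 (H/N), site 19 (P/K), site 20 (F/N), site 21 (Q/A), site 25 (W/P).
p = 7/41 = 0.170732.
d = −ln(1 − 0.170732) = −ln(0.829268) = 0.1872.

0.1872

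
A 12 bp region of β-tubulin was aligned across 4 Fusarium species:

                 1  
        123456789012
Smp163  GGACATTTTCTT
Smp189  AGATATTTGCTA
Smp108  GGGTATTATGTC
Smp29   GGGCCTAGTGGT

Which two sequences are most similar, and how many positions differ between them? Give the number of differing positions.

4

Pairwise Hamming distances:
  Smp163 vs Smp189: 4
  Smp163 vs Smp108: 5
  Smp163 vs Smp29: 6
  Smp189 vs Smp108: 6
  Smp189 vs Smp29: 10
  Smp108 vs Smp29: 6
The smallest is 4, between Smp163 and Smp189.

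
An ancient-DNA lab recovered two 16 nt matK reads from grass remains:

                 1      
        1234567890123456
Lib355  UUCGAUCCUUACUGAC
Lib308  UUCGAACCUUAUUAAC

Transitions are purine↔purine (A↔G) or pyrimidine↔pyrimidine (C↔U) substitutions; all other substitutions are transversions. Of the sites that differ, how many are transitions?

The sequences differ at positions 6 (U/A, transversion), 12 (C/U, transition), 14 (G/A, transition).
Of the 3 differences, 2 transitions and 1 transversion, so the answer is 2.

2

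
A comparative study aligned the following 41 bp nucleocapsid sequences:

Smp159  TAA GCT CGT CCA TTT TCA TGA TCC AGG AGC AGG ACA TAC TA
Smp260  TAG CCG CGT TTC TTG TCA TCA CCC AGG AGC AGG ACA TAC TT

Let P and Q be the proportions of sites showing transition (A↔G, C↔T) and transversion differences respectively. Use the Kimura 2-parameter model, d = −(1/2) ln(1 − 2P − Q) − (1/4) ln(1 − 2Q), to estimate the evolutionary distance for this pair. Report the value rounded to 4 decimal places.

0.2954

The sequences differ at positions 3 (A/G, transition), 4 (G/C, transversion), 6 (T/G, transversion), 10 (C/T, transition), 11 (C/T, transition), 12 (A/C, transversion), 15 (T/G, transversion), 20 (G/C, transversion), 22 (T/C, transition), 41 (A/T, transversion).
Of the 10 differences, 4 transitions and 6 transversions over 41 sites: P = 4/41 = 0.097561, Q = 6/41 = 0.146341.
d = −0.5·ln(0.658537) − 0.25·ln(0.707318) = −0.5·(-0.417735) − 0.25·(-0.346275) = 0.2954.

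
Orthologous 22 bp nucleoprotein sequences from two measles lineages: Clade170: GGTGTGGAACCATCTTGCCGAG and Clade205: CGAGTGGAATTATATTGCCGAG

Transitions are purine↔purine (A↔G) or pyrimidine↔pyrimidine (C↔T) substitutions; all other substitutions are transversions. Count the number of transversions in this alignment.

3

Differing sites — 1:G/C (Tv); 3:T/A (Tv); 10:C/T (Ti); 11:C/T (Ti); 14:C/A (Tv).
Of the 5 differences, 2 transitions and 3 transversions, so the answer is 3.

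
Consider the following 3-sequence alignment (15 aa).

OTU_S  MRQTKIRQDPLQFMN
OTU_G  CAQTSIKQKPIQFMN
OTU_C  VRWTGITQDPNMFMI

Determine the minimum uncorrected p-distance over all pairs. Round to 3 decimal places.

0.400

Pairwise Hamming distances:
  OTU_S vs OTU_G: 6
  OTU_S vs OTU_C: 7
  OTU_G vs OTU_C: 9
The smallest is 6 mismatches, between OTU_S and OTU_G; p = 6/15 = 0.400.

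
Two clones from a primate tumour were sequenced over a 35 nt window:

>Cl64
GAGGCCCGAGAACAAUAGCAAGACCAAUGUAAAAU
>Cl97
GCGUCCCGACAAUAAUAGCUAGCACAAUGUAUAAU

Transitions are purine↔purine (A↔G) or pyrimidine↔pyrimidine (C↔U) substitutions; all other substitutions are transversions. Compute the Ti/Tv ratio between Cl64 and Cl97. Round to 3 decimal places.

0.143

Differing sites — 2:A/C (Tv); 4:G/U (Tv); 10:G/C (Tv); 13:C/U (Ti); 20:A/U (Tv); 23:A/C (Tv); 24:C/A (Tv); 32:A/U (Tv).
Of the 8 differences, 1 transition and 7 transversions, so Ti/Tv = 1/7 = 0.143.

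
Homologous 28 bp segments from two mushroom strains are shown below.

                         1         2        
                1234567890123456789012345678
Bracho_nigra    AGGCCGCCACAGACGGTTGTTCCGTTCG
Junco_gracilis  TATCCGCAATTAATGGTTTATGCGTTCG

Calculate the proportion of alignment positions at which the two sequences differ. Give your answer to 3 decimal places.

0.393

Differing sites — 1:A/T; 2:G/A; 3:G/T; 8:C/A; 10:C/T; 11:A/T; 12:G/A; 14:C/T; 19:G/T; 20:T/A; 22:C/G.
There are 11 differences over 28 sites, so p = 11/28 = 0.393.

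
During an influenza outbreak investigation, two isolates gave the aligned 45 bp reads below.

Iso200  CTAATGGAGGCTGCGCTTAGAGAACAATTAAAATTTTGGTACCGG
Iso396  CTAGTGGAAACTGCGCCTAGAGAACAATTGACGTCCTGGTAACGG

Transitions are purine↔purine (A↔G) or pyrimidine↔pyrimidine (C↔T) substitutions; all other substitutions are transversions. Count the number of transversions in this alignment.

The sequences differ at positions 4 (A/G, transition), 9 (G/A, transition), 10 (G/A, transition), 17 (T/C, transition), 30 (A/G, transition), 32 (A/C, transversion), 33 (A/G, transition), 35 (T/C, transition), 36 (T/C, transition), 42 (C/A, transversion).
Of the 10 differences, 8 transitions and 2 transversions, so the answer is 2.

2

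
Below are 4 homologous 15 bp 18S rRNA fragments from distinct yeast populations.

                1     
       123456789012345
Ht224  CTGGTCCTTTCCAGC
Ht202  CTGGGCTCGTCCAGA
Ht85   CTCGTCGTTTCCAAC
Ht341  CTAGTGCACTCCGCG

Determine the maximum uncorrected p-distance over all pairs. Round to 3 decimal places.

Pairwise Hamming distances:
  Ht224 vs Ht202: 5
  Ht224 vs Ht85: 3
  Ht224 vs Ht341: 7
  Ht202 vs Ht85: 7
  Ht202 vs Ht341: 9
  Ht85 vs Ht341: 8
The largest is 9 mismatches, between Ht202 and Ht341; p = 9/15 = 0.600.

0.600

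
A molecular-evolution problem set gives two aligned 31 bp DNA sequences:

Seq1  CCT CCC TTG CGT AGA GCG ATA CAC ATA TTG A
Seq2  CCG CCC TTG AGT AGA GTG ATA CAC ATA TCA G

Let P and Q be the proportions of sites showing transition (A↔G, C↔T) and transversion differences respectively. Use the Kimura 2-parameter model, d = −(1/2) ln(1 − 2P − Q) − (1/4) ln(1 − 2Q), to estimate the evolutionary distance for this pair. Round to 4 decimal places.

0.2293

Differing sites — 3:T/G (Tv); 10:C/A (Tv); 17:C/T (Ti); 29:T/C (Ti); 30:G/A (Ti); 31:A/G (Ti).
Of the 6 differences, 4 transitions and 2 transversions over 31 sites: P = 4/31 = 0.129032, Q = 2/31 = 0.064516.
d = −0.5·ln(0.677420) − 0.25·ln(0.870968) = −0.5·(-0.389464) − 0.25·(-0.138150) = 0.2293.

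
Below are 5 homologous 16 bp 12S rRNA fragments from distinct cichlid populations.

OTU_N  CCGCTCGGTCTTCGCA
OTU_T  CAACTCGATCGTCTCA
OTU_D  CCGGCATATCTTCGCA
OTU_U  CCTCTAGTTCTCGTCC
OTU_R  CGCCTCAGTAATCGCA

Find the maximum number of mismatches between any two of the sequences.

Pairwise Hamming distances:
  OTU_N vs OTU_T: 5
  OTU_N vs OTU_D: 5
  OTU_N vs OTU_U: 7
  OTU_N vs OTU_R: 5
  OTU_T vs OTU_D: 8
  OTU_T vs OTU_U: 8
  OTU_T vs OTU_R: 7
  OTU_D vs OTU_U: 9
  OTU_D vs OTU_R: 9
  OTU_U vs OTU_R: 11
The largest is 11, between OTU_U and OTU_R.

11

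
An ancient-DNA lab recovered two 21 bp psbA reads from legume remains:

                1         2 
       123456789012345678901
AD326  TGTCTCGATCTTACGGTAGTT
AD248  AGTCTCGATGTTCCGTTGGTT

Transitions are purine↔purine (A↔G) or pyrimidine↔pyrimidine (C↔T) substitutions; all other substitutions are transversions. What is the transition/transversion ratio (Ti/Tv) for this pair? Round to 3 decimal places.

0.250

The sequences differ at positions 1 (T/A, transversion), 10 (C/G, transversion), 13 (A/C, transversion), 16 (G/T, transversion), 18 (A/G, transition).
Of the 5 differences, 1 transition and 4 transversions, so Ti/Tv = 1/4 = 0.250.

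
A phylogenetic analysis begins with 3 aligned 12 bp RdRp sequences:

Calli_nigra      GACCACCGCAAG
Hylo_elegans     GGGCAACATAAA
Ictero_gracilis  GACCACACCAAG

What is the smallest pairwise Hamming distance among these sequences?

2

Pairwise Hamming distances:
  Calli_nigra vs Hylo_elegans: 6
  Calli_nigra vs Ictero_gracilis: 2
  Hylo_elegans vs Ictero_gracilis: 7
The smallest is 2, between Calli_nigra and Ictero_gracilis.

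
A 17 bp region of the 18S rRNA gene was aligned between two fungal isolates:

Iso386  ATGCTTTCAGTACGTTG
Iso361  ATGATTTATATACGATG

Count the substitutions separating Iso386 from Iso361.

Differing sites — 4:C/A; 8:C/A; 9:A/T; 10:G/A; 15:T/A.
That gives 5 mismatches out of 17 aligned sites, so the Hamming distance is 5.

5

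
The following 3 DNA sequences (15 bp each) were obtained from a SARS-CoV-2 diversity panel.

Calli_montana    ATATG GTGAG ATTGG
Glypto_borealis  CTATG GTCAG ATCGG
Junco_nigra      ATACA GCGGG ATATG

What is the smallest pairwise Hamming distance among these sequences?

Pairwise Hamming distances:
  Calli_montana vs Glypto_borealis: 3
  Calli_montana vs Junco_nigra: 6
  Glypto_borealis vs Junco_nigra: 8
The smallest is 3, between Calli_montana and Glypto_borealis.

3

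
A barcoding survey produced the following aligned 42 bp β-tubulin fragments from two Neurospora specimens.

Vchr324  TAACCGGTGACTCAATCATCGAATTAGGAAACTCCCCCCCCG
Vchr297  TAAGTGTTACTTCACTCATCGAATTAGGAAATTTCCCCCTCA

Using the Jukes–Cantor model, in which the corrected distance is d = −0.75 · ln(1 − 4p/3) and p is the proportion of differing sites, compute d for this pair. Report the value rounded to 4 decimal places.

0.3222

Mismatches occur at site 4 (C↔G), site 5 (C↔T), site 7 (G↔T), site 9 (G↔A), site 10 (A↔C), site 11 (C↔T), site 15 (A↔C), site 32 (C↔T), site 34 (C↔T), site 40 (C↔T), site 42 (G↔A).
p = 11/42 = 0.261905.
d = −0.75 · ln(1 − (4/3)·0.261905) = −0.75 · ln(0.650793) = −0.75 · (-0.429564) = 0.3222.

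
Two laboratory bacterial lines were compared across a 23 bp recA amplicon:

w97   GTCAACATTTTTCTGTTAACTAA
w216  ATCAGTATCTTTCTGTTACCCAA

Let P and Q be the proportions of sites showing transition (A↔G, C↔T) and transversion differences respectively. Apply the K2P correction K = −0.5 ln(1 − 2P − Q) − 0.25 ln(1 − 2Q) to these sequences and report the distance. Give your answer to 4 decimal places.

0.3480

The sequences differ at positions 1 (G/A, transition), 5 (A/G, transition), 6 (C/T, transition), 9 (T/C, transition), 19 (A/C, transversion), 21 (T/C, transition).
Of the 6 differences, 5 transitions and 1 transversion over 23 sites: P = 5/23 = 0.217391, Q = 1/23 = 0.043478.
d = −0.5·ln(0.521740) − 0.25·ln(0.913044) = −0.5·(-0.650586) − 0.25·(-0.090971) = 0.3480.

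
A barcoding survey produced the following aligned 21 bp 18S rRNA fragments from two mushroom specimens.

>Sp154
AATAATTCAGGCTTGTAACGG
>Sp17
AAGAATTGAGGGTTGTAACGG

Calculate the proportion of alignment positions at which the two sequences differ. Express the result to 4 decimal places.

Mismatches occur at site 3 (T↔G), site 8 (C↔G), site 12 (C↔G).
There are 3 differences over 21 sites, so p = 3/21 = 0.1429.

0.1429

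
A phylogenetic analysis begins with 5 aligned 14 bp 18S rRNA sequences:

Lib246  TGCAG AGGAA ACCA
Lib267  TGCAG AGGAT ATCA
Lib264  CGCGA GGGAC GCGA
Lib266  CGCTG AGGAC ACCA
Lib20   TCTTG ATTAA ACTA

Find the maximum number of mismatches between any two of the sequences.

Pairwise Hamming distances:
  Lib246 vs Lib267: 2
  Lib246 vs Lib264: 7
  Lib246 vs Lib266: 3
  Lib246 vs Lib20: 6
  Lib267 vs Lib264: 8
  Lib267 vs Lib266: 4
  Lib267 vs Lib20: 8
  Lib264 vs Lib266: 5
  Lib264 vs Lib20: 11
  Lib266 vs Lib20: 7
The largest is 11, between Lib264 and Lib20.

11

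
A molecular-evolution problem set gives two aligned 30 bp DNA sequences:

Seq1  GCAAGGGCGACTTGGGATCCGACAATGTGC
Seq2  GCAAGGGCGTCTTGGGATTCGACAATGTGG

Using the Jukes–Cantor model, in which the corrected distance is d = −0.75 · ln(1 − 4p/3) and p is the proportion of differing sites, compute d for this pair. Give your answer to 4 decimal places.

0.1073

The sequences differ at positions 10 (A/T), 19 (C/T), 30 (C/G).
p = 3/30 = 0.100000.
d = −0.75 · ln(1 − (4/3)·0.100000) = −0.75 · ln(0.866667) = −0.75 · (-0.143100) = 0.1073.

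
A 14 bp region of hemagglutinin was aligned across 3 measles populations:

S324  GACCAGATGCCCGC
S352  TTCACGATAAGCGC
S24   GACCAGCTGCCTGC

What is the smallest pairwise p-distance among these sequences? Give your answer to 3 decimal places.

Pairwise Hamming distances:
  S324 vs S352: 7
  S324 vs S24: 2
  S352 vs S24: 9
The smallest is 2 mismatches, between S324 and S24; p = 2/14 = 0.143.

0.143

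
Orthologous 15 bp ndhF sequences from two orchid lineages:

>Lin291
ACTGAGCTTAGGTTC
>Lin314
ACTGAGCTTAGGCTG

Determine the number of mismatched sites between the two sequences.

The sequences differ at positions 13 (T/C), 15 (C/G).
That gives 2 mismatches out of 15 aligned sites, so the Hamming distance is 2.

2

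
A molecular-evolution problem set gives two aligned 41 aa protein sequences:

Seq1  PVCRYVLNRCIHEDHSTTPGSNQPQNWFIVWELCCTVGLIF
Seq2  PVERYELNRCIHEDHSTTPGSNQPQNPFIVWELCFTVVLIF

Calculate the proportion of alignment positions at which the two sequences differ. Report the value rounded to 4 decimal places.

0.1220

The sequences differ at positions 3 (C/E), 6 (V/E), 27 (W/P), 35 (C/F), 38 (G/V).
There are 5 differences over 41 sites, so p = 5/41 = 0.1220.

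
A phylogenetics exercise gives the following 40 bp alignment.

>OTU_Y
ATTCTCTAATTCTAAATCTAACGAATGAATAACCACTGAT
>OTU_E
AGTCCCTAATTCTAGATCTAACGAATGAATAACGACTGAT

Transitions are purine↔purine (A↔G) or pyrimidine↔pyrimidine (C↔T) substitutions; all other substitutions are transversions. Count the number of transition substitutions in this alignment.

The sequences differ at positions 2 (T/G, transversion), 5 (T/C, transition), 15 (A/G, transition), 34 (C/G, transversion).
Of the 4 differences, 2 transitions and 2 transversions, so the answer is 2.

2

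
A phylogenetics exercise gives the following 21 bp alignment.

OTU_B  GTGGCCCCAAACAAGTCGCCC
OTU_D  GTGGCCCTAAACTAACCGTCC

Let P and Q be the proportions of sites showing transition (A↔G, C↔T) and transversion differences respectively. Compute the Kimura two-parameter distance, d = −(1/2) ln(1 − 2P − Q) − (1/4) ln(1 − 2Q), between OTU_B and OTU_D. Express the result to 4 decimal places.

0.3048

Differing sites — 8:C/T (Ti); 13:A/T (Tv); 15:G/A (Ti); 16:T/C (Ti); 19:C/T (Ti).
Of the 5 differences, 4 transitions and 1 transversion over 21 sites: P = 4/21 = 0.190476, Q = 1/21 = 0.047619.
d = −0.5·ln(0.571429) − 0.25·ln(0.904762) = −0.5·(-0.559615) − 0.25·(-0.100083) = 0.3048.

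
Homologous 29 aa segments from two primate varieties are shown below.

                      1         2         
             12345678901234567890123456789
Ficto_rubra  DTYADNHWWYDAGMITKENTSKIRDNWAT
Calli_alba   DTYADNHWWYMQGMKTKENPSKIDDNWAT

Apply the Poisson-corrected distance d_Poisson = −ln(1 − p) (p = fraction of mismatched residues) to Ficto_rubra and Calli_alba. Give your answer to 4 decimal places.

0.1892

The sequences differ at positions 11 (D/M), 12 (A/Q), 15 (I/K), 20 (T/P), 24 (R/D).
p = 5/29 = 0.172414.
d = −ln(1 − 0.172414) = −ln(0.827586) = 0.1892.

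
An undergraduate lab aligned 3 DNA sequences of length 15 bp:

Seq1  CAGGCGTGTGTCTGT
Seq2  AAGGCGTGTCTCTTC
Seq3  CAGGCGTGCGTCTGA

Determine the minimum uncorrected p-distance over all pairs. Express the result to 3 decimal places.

Pairwise Hamming distances:
  Seq1 vs Seq2: 4
  Seq1 vs Seq3: 2
  Seq2 vs Seq3: 5
The smallest is 2 mismatches, between Seq1 and Seq3; p = 2/15 = 0.133.

0.133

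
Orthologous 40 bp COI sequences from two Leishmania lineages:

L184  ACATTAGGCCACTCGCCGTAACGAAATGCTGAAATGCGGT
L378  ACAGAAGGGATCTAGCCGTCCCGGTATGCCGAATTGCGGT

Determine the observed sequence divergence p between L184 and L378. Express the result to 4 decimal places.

0.3000

Mismatches occur at site 4 (T↔G), site 5 (T↔A), site 9 (C↔G), site 10 (C↔A), site 11 (A↔T), site 14 (C↔A), site 20 (A↔C), site 21 (A↔C), site 24 (A↔G), site 25 (A↔T), site 30 (T↔C), site 34 (A↔T).
There are 12 differences over 40 sites, so p = 12/40 = 0.3000.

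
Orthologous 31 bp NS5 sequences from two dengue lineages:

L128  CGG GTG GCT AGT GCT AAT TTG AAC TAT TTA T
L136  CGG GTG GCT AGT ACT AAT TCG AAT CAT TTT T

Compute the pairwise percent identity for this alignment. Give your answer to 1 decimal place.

Differing sites — 13:G/A; 20:T/C; 24:C/T; 25:T/C; 30:A/T.
26 of the 31 sites match, so the percent identity is 26/31 × 100 = 83.9%.

83.9%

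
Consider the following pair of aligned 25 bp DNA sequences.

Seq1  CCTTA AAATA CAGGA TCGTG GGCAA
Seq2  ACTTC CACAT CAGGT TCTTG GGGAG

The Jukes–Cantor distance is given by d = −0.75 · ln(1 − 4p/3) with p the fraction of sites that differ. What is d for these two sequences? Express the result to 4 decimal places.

Differing sites — 1:C/A; 5:A/C; 6:A/C; 8:A/C; 9:T/A; 10:A/T; 15:A/T; 18:G/T; 23:C/G; 25:A/G.
p = 10/25 = 0.400000.
d = −0.75 · ln(1 − (4/3)·0.400000) = −0.75 · ln(0.466667) = −0.75 · (-0.762139) = 0.5716.

0.5716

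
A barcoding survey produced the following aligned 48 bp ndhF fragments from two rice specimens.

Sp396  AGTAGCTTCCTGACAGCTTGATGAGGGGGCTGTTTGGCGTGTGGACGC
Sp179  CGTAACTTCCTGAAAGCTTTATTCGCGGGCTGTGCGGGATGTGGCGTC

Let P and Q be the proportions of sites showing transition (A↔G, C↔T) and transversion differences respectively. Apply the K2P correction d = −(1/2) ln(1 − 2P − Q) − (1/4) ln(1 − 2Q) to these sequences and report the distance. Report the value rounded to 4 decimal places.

0.3719

Differing sites — 1:A/C (Tv); 5:G/A (Ti); 14:C/A (Tv); 20:G/T (Tv); 23:G/T (Tv); 24:A/C (Tv); 26:G/C (Tv); 34:T/G (Tv); 35:T/C (Ti); 38:C/G (Tv); 39:G/A (Ti); 45:A/C (Tv); 46:C/G (Tv); 47:G/T (Tv).
Of the 14 differences, 3 transitions and 11 transversions over 48 sites: P = 3/48 = 0.062500, Q = 11/48 = 0.229167.
d = −0.5·ln(0.645833) − 0.25·ln(0.541666) = −0.5·(-0.437214) − 0.25·(-0.613106) = 0.3719.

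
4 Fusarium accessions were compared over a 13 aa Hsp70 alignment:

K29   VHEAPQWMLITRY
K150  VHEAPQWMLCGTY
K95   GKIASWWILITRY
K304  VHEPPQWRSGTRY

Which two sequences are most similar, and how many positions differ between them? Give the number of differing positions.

3

Pairwise Hamming distances:
  K29 vs K150: 3
  K29 vs K95: 6
  K29 vs K304: 4
  K150 vs K95: 9
  K150 vs K304: 6
  K95 vs K304: 9
The smallest is 3, between K29 and K150.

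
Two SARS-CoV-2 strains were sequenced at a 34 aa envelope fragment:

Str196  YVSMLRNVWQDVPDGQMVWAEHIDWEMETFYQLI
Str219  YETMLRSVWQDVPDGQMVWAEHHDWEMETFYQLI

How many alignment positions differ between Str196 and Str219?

4

The sequences differ at positions 2 (V/E), 3 (S/T), 7 (N/S), 23 (I/H).
That gives 4 mismatches out of 34 aligned sites, so the Hamming distance is 4.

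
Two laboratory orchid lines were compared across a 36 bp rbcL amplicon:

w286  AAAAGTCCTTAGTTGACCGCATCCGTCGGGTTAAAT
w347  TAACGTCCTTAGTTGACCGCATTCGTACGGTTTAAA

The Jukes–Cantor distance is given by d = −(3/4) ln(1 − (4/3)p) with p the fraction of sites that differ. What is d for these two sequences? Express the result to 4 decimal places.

Mismatches occur at site 1 (A↔T), site 4 (A↔C), site 23 (C↔T), site 27 (C↔A), site 28 (G↔C), site 33 (A↔T), site 36 (T↔A).
p = 7/36 = 0.194444.
d = −0.75 · ln(1 − (4/3)·0.194444) = −0.75 · ln(0.740741) = −0.75 · (-0.300104) = 0.2251.

0.2251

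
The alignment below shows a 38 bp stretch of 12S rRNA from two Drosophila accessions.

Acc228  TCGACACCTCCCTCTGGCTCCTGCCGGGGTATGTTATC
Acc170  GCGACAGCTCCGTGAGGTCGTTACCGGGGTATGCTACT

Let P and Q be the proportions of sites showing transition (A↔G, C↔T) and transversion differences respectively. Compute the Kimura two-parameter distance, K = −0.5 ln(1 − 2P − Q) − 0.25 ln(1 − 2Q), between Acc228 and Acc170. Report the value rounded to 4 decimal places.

Mismatches occur at site 1 (T↔G, transversion), site 7 (C↔G, transversion), site 12 (C↔G, transversion), site 14 (C↔G, transversion), site 15 (T↔A, transversion), site 18 (C↔T, transition), site 19 (T↔C, transition), site 20 (C↔G, transversion), site 21 (C↔T, transition), site 23 (G↔A, transition), site 34 (T↔C, transition), site 37 (T↔C, transition), site 38 (C↔T, transition).
Of the 13 differences, 7 transitions and 6 transversions over 38 sites: P = 7/38 = 0.184211, Q = 6/38 = 0.157895.
d = −0.5·ln(0.473683) − 0.25·ln(0.684210) = −0.5·(-0.747217) − 0.25·(-0.379490) = 0.4685.

0.4685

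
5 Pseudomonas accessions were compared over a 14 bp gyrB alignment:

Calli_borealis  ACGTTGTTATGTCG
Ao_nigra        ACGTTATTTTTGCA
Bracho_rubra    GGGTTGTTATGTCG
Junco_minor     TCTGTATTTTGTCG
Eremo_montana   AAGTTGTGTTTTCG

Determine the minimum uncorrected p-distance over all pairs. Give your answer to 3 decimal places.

0.143

Pairwise Hamming distances:
  Calli_borealis vs Ao_nigra: 5
  Calli_borealis vs Bracho_rubra: 2
  Calli_borealis vs Junco_minor: 5
  Calli_borealis vs Eremo_montana: 4
  Ao_nigra vs Bracho_rubra: 7
  Ao_nigra vs Junco_minor: 6
  Ao_nigra vs Eremo_montana: 5
  Bracho_rubra vs Junco_minor: 6
  Bracho_rubra vs Eremo_montana: 5
  Junco_minor vs Eremo_montana: 7
The smallest is 2 mismatches, between Calli_borealis and Bracho_rubra; p = 2/14 = 0.143.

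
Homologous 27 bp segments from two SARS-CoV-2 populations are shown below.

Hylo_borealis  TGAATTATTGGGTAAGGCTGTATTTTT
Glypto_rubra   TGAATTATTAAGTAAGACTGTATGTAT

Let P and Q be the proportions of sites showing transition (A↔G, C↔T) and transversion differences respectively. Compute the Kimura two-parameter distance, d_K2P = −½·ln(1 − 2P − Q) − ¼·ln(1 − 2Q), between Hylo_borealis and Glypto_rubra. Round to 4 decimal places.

Mismatches occur at site 10 (G→A, transition), site 11 (G→A, transition), site 17 (G→A, transition), site 24 (T→G, transversion), site 26 (T→A, transversion).
Of the 5 differences, 3 transitions and 2 transversions over 27 sites: P = 3/27 = 0.111111, Q = 2/27 = 0.074074.
d = −0.5·ln(0.703704) − 0.25·ln(0.851852) = −0.5·(-0.351397) − 0.25·(-0.160342) = 0.2158.

0.2158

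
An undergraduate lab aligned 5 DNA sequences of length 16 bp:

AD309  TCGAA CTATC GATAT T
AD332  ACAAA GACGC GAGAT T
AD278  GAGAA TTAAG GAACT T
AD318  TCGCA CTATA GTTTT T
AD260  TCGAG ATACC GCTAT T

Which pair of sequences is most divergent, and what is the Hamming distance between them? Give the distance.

Pairwise Hamming distances:
  AD309 vs AD332: 7
  AD309 vs AD278: 7
  AD309 vs AD318: 4
  AD309 vs AD260: 4
  AD332 vs AD278: 10
  AD332 vs AD318: 11
  AD332 vs AD260: 9
  AD278 vs AD318: 9
  AD278 vs AD260: 9
  AD318 vs AD260: 7
The largest is 11, between AD332 and AD318.

11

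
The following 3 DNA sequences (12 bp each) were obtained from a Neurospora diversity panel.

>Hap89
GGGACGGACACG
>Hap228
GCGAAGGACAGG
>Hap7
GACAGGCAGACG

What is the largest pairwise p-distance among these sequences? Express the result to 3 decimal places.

Pairwise Hamming distances:
  Hap89 vs Hap228: 3
  Hap89 vs Hap7: 5
  Hap228 vs Hap7: 6
The largest is 6 mismatches, between Hap228 and Hap7; p = 6/12 = 0.500.

0.500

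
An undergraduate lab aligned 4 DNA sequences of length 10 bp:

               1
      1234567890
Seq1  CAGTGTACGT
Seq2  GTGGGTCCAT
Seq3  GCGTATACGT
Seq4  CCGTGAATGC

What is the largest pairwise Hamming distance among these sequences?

Pairwise Hamming distances:
  Seq1 vs Seq2: 5
  Seq1 vs Seq3: 3
  Seq1 vs Seq4: 4
  Seq2 vs Seq3: 5
  Seq2 vs Seq4: 8
  Seq3 vs Seq4: 5
The largest is 8, between Seq2 and Seq4.

8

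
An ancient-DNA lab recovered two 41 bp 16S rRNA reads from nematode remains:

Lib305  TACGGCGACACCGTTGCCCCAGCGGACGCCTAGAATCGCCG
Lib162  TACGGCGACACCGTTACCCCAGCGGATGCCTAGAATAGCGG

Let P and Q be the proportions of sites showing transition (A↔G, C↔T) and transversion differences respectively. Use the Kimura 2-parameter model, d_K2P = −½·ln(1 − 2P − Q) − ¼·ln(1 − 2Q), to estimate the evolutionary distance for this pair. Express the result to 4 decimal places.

0.1048

The sequences differ at positions 16 (G/A, transition), 27 (C/T, transition), 37 (C/A, transversion), 40 (C/G, transversion).
Of the 4 differences, 2 transitions and 2 transversions over 41 sites: P = 2/41 = 0.048780, Q = 2/41 = 0.048780.
d = −0.5·ln(0.853660) − 0.25·ln(0.902440) = −0.5·(-0.158222) − 0.25·(-0.102653) = 0.1048.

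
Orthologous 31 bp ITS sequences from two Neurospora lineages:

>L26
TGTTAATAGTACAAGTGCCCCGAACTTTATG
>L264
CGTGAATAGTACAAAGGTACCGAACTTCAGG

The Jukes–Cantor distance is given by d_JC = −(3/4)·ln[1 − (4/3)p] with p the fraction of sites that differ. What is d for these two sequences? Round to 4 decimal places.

Mismatches occur at site 1 (T↔C), site 4 (T↔G), site 15 (G↔A), site 16 (T↔G), site 18 (C↔T), site 19 (C↔A), site 28 (T↔C), site 30 (T↔G).
p = 8/31 = 0.258065.
d = −0.75 · ln(1 − (4/3)·0.258065) = −0.75 · ln(0.655913) = −0.75 · (-0.421727) = 0.3163.

0.3163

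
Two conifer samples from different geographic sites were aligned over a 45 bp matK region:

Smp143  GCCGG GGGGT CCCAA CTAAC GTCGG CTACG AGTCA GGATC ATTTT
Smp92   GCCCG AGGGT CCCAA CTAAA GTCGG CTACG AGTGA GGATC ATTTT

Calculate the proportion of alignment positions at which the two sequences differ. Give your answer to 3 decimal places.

0.089

The sequences differ at positions 4 (G/C), 6 (G/A), 20 (C/A), 34 (C/G).
There are 4 differences over 45 sites, so p = 4/45 = 0.089.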